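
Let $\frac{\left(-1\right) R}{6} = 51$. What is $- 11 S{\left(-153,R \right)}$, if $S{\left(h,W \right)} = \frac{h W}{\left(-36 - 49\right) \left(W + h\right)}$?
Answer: $- \frac{66}{5} \approx -13.2$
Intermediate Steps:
$R = -306$ ($R = \left(-6\right) 51 = -306$)
$S{\left(h,W \right)} = \frac{W h}{- 85 W - 85 h}$ ($S{\left(h,W \right)} = \frac{W h}{\left(-85\right) \left(W + h\right)} = \frac{W h}{- 85 W - 85 h}$)
$- 11 S{\left(-153,R \right)} = - 11 \left(\left(-1\right) \left(-306\right) \left(-153\right) \frac{1}{85 \left(-306\right) + 85 \left(-153\right)}\right) = - 11 \left(\left(-1\right) \left(-306\right) \left(-153\right) \frac{1}{-26010 - 13005}\right) = - 11 \left(\left(-1\right) \left(-306\right) \left(-153\right) \frac{1}{-39015}\right) = - 11 \left(\left(-1\right) \left(-306\right) \left(-153\right) \left(- \frac{1}{39015}\right)\right) = \left(-11\right) \frac{6}{5} = - \frac{66}{5}$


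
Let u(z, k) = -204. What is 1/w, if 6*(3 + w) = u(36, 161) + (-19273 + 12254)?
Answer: -6/7241 ≈ -0.00082861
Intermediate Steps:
w = -7241/6 (w = -3 + (-204 + (-19273 + 12254))/6 = -3 + (-204 - 7019)/6 = -3 + (1/6)*(-7223) = -3 - 7223/6 = -7241/6 ≈ -1206.8)
1/w = 1/(-7241/6) = -6/7241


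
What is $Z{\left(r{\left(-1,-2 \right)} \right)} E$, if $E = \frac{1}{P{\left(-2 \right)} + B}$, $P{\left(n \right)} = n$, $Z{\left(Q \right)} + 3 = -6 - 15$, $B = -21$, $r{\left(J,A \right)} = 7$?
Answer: $\frac{24}{23} \approx 1.0435$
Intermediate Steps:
$Z{\left(Q \right)} = -24$ ($Z{\left(Q \right)} = -3 - 21 = -24$)
$E = - \frac{1}{23}$ ($E = \frac{1}{-2 - 21} = \frac{1}{-23} = - \frac{1}{23} \approx -0.043478$)
$Z{\left(r{\left(-1,-2 \right)} \right)} E = \left(-24\right) \left(- \frac{1}{23}\right) = \frac{24}{23}$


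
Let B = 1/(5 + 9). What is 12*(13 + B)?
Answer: 1098/7 ≈ 156.86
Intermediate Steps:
B = 1/14 ≈ 0.071429
12*(13 + B) = 12*(13 + 1/14) = 12*(183/14) = 1098/7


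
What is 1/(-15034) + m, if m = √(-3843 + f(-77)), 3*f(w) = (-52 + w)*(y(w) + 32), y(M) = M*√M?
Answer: -1/15034 + √(-5219 + 3311*I*√77) ≈ 110.23 + 131.79*I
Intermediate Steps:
y(M) = M^(3/2)
f(w) = (-52 + w)*(32 + w^(3/2))/3 (f(w) = ((-52 + w)*(w^(3/2) + 32))/3 = ((-52 + w)*(32 + w^(3/2)))/3 = (-52 + w)*(32 + w^(3/2))/3)
m = √(-5219 + 3311*I*√77) (m = √(-3843 + (-1664/3 - (-4004)*I*√77/3 + (-77)^(5/2)/3 + (32/3)*(-77))) = √(-3843 + (-1664/3 - (-4004)*I*√77/3 + (5929*I*√77)/3 - 2464/3)) = √(-3843 + (-1664/3 + 4004*I*√77/3 + 5929*I*√77/3 - 2464/3)) = √(-3843 + (-1376 + 3311*I*√77)) = √(-5219 + 3311*I*√77) ≈ 110.23 + 131.79*I)
1/(-15034) + m = 1/(-15034) + √(-5219 + 3311*I*√77) = -1/15034 + √(-5219 + 3311*I*√77)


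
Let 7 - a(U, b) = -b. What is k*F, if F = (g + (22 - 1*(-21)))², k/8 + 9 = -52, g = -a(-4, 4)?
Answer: -499712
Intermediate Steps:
a(U, b) = 7 + b (a(U, b) = 7 - (-1)*b = 7 + b)
g = -11 (g = -(7 + 4) = -1*11 = -11)
k = -488 (k = -72 + 8*(-52) = -72 - 416 = -488)
F = 1024 (F = (-11 + (22 - 1*(-21)))² = (-11 + (22 + 21))² = (-11 + 43)² = 32² = 1024)
k*F = -488*1024 = -499712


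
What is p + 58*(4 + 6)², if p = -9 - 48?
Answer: 5743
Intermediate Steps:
p = -57
p + 58*(4 + 6)² = -57 + 58*(4 + 6)² = -57 + 58*10² = -57 + 58*100 = -57 + 5800 = 5743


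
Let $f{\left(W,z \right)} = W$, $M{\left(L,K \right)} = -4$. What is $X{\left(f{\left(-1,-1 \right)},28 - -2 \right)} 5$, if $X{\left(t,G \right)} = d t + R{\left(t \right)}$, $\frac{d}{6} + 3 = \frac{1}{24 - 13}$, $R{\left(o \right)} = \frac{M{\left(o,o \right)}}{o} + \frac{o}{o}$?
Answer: $\frac{1235}{11} \approx 112.27$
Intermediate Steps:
$R{\left(o \right)} = 1 - \frac{4}{o}$ ($R{\left(o \right)} = - \frac{4}{o} + \frac{o}{o} = - \frac{4}{o} + 1 = 1 - \frac{4}{o}$)
$d = - \frac{192}{11}$ ($d = -18 + \frac{6}{24 - 13} = -18 + \frac{6}{11} = - \frac{192}{11} \approx -17.455$)
$X{\left(t,G \right)} = - \frac{192 t}{11} + \frac{-4 + t}{t}$
$X{\left(f{\left(-1,-1 \right)},28 - -2 \right)} 5 = \left(1 - \frac{4}{-1} - - \frac{192}{11}\right) 5 = \left(1 - -4 + \frac{192}{11}\right) 5 = \left(1 + 4 + \frac{192}{11}\right) 5 = \frac{247}{11} \cdot 5 = \frac{1235}{11}$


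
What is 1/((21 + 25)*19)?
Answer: 1/874 ≈ 0.0011442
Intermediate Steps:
1/((21 + 25)*19) = 1/(46*19) = 1/874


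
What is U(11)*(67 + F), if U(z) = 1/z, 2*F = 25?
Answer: 159/22 ≈ 7.2273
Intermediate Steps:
F = 25/2 (F = (½)*25 = 25/2 ≈ 12.500)
U(z) = 1/z
U(11)*(67 + F) = (67 + 25/2)/11 = (1/11)*(159/2) = 159/22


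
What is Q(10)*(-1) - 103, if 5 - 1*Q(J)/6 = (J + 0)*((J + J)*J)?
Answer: 11867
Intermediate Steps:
Q(J) = 30 - 12*J³ (Q(J) = 30 - 6*(J + 0)*(J + J)*J = 30 - 6*J*(2*J)*J = 30 - 6*J*2*J² = 30 - 12*J³)
Q(10)*(-1) - 103 = (30 - 12*10³)*(-1) - 103 = (30 - 12*1000)*(-1) - 103 = (30 - 12000)*(-1) - 103 = -11970*(-1) - 103 = 11970 - 103 = 11867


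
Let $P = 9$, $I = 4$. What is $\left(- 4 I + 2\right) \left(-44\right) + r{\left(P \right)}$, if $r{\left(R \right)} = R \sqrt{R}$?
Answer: $643$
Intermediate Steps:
$r{\left(R \right)} = R^{\frac{3}{2}}$
$\left(- 4 I + 2\right) \left(-44\right) + r{\left(P \right)} = \left(\left(-4\right) 4 + 2\right) \left(-44\right) + 9^{\frac{3}{2}} = \left(-16 + 2\right) \left(-44\right) + 27 = \left(-14\right) \left(-44\right) + 27 = 616 + 27 = 643$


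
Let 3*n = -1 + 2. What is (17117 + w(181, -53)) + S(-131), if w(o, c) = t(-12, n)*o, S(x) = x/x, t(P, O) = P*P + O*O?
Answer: 388819/9 ≈ 43202.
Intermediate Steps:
n = ⅓ (n = (-1 + 2)/3 = (⅓)*1 = ⅓ ≈ 0.33333)
t(P, O) = O² + P² (t(P, O) = P² + O² = O² + P²)
S(x) = 1
w(o, c) = 1297*o/9 (w(o, c) = ((⅓)² + (-12)²)*o = (⅑ + 144)*o = 1297*o/9)
(17117 + w(181, -53)) + S(-131) = (17117 + (1297/9)*181) + 1 = (17117 + 234757/9) + 1 = 388810/9 + 1 = 388819/9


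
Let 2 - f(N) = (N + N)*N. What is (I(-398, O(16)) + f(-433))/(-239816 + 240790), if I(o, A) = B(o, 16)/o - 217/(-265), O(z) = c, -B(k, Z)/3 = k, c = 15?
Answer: -49684609/129055 ≈ -384.99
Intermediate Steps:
f(N) = 2 - 2*N² (f(N) = 2 - (N + N)*N = 2 - 2*N*N = 2 - 2*N²)
B(k, Z) = -3*k
O(z) = 15
I(o, A) = -578/265 (I(o, A) = (-3*o)/o - 217/(-265) = -3 - 217*(-1/265) = -3 + 217/265 = -578/265)
(I(-398, O(16)) + f(-433))/(-239816 + 240790) = (-578/265 + (2 - 2*(-433)²))/(-239816 + 240790) = (-578/265 + (2 - 2*187489))/974 = (-578/265 + (2 - 374978))*(1/974) = (-578/265 - 374976)*(1/974) = -99369218/265*1/974 = -49684609/129055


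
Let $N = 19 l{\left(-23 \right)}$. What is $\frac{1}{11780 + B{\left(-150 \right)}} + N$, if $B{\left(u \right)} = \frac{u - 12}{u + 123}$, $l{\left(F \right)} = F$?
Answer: $- \frac{5150481}{11786} \approx -437.0$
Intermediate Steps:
$B{\left(u \right)} = \frac{-12 + u}{123 + u}$
$N = -437$ ($N = 19 \left(-23\right) = -437$)
$\frac{1}{11780 + B{\left(-150 \right)}} + N = \frac{1}{11780 + \frac{-12 - 150}{123 - 150}} - 437 = \frac{1}{11780 + \frac{1}{-27} \left(-162\right)} - 437 = \frac{1}{11780 - -6} - 437 = \frac{1}{11780 + 6} - 437 = \frac{1}{11786} - 437 = - \frac{5150481}{11786}$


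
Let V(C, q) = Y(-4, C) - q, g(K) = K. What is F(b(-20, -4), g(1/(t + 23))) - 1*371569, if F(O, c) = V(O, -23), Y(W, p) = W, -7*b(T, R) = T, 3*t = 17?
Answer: -371550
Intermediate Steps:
t = 17/3 (t = (⅓)*17 = 17/3 ≈ 5.6667)
b(T, R) = -T/7
V(C, q) = -4 - q
F(O, c) = 19 (F(O, c) = -4 - 1*(-23) = -4 + 23 = 19)
F(b(-20, -4), g(1/(t + 23))) - 1*371569 = 19 - 1*371569 = 19 - 371569 = -371550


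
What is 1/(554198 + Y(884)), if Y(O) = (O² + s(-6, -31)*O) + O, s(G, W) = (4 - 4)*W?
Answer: 1/1336538 ≈ 7.4820e-7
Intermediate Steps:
s(G, W) = 0 (s(G, W) = 0*W = 0)
Y(O) = O + O² (Y(O) = (O² + 0*O) + O = (O² + 0) + O = O² + O = O + O²)
1/(554198 + Y(884)) = 1/(554198 + 884*(1 + 884)) = 1/(554198 + 884*885) = 1/(554198 + 782340) = 1/1336538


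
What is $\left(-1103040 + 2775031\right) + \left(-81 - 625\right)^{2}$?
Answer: $2170427$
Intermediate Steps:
$\left(-1103040 + 2775031\right) + \left(-81 - 625\right)^{2} = 1671991 + \left(-706\right)^{2} = 1671991 + 498436 = 2170427$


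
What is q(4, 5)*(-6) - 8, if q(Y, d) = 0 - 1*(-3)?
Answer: -26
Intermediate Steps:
q(Y, d) = 3 (q(Y, d) = 0 + 3 = 3)
q(4, 5)*(-6) - 8 = 3*(-6) - 8 = -18 - 8 = -26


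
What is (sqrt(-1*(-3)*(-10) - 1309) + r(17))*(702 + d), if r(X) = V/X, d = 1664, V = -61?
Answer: -144326/17 + 2366*I*sqrt(1339) ≈ -8489.8 + 86578.0*I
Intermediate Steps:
r(X) = -61/X
(sqrt(-1*(-3)*(-10) - 1309) + r(17))*(702 + d) = (sqrt(-1*(-3)*(-10) - 1309) - 61/17)*(702 + 1664) = (sqrt(3*(-10) - 1309) - 61*1/17)*2366 = (sqrt(-30 - 1309) - 61/17)*2366 = (sqrt(-1339) - 61/17)*2366 = (I*sqrt(1339) - 61/17)*2366 = (-61/17 + I*sqrt(1339))*2366 = -144326/17 + 2366*I*sqrt(1339)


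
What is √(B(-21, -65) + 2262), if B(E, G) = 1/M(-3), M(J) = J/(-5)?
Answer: √20373/3 ≈ 47.578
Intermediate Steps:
M(J) = -J/5 (M(J) = J*(-⅕) = -J/5)
B(E, G) = 5/3 (B(E, G) = 1/(-⅕*(-3)) = 1/(⅗) = 5/3)
√(B(-21, -65) + 2262) = √(5/3 + 2262) = √(6791/3) = √20373/3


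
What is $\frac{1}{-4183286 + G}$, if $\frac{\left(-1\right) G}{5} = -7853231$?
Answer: $\frac{1}{35082869} \approx 2.8504 \cdot 10^{-8}$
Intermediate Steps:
$G = 39266155$ ($G = \left(-5\right) \left(-7853231\right) = 39266155$)
$\frac{1}{-4183286 + G} = \frac{1}{-4183286 + 39266155} = \frac{1}{35082869}$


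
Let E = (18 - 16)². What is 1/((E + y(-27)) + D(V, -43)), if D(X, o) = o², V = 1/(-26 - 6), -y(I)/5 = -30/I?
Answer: 9/16627 ≈ 0.00054129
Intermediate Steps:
y(I) = 150/I (y(I) = -(-150)/I = 150/I)
V = -1/32 (V = 1/(-32) = -1/32 ≈ -0.031250)
E = 4 (E = 2² = 4)
1/((E + y(-27)) + D(V, -43)) = 1/((4 + 150/(-27)) + (-43)²) = 1/((4 + 150*(-1/27)) + 1849) = 1/((4 - 50/9) + 1849) = 1/(-14/9 + 1849) = 1/(16627/9) = 9/16627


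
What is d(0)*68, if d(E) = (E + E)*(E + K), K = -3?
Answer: 0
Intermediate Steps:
d(E) = 2*E*(-3 + E) (d(E) = (E + E)*(E - 3) = (2*E)*(-3 + E) = 2*E*(-3 + E))
d(0)*68 = (2*0*(-3 + 0))*68 = (2*0*(-3))*68 = 0*68 = 0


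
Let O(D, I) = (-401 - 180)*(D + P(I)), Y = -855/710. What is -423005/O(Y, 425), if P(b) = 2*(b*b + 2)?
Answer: 60066710/29804078157 ≈ 0.0020154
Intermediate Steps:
Y = -171/142 (Y = -855*1/710 = -171/142 ≈ -1.2042)
P(b) = 4 + 2*b**2 (P(b) = 2*(b**2 + 2) = 2*(2 + b**2) = 4 + 2*b**2)
O(D, I) = -2324 - 1162*I**2 - 581*D (O(D, I) = (-401 - 180)*(D + (4 + 2*I**2)) = -581*(4 + D + 2*I**2) = -2324 - 1162*I**2 - 581*D)
-423005/O(Y, 425) = -423005/(-2324 - 1162*425**2 - 581*(-171/142)) = -423005/(-2324 - 1162*180625 + 99351/142) = -423005/(-2324 - 209886250 + 99351/142) = -423005/(-29804078157/142) = -423005*(-142/29804078157) = 60066710/29804078157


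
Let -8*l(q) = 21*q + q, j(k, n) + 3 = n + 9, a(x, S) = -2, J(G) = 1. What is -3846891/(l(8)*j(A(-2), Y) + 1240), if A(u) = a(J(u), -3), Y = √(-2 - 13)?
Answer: -1065588807/308731 - 42315801*I*√15/617462 ≈ -3451.5 - 265.42*I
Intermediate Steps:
Y = I*√15 (Y = √(-15) = I*√15 ≈ 3.873*I)
A(u) = -2
j(k, n) = 6 + n (j(k, n) = -3 + (n + 9) = -3 + (9 + n) = 6 + n)
l(q) = -11*q/4 (l(q) = -(21*q + q)/8 = -11*q/4)
-3846891/(l(8)*j(A(-2), Y) + 1240) = -3846891/((-11/4*8)*(6 + I*√15) + 1240) = -3846891/(-22*(6 + I*√15) + 1240) = -3846891/((-132 - 22*I*√15) + 1240) = -3846891/(1108 - 22*I*√15)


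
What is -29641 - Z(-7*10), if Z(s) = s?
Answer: -29571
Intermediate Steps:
-29641 - Z(-7*10) = -29641 - (-7)*10 = -29641 - 1*(-70) = -29641 + 70 = -29571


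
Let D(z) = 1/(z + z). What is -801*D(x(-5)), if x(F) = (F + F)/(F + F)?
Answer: -801/2 ≈ -400.50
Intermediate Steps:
x(F) = 1 (x(F) = (2*F)/((2*F)) = (2*F)*(1/(2*F)) = 1)
D(z) = 1/(2*z)
-801*D(x(-5)) = -801/(2*1) = -801/2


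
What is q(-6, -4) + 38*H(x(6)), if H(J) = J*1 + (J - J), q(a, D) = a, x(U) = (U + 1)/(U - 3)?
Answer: 248/3 ≈ 82.667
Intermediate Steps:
x(U) = (1 + U)/(-3 + U)
H(J) = J (H(J) = J + 0 = J)
q(-6, -4) + 38*H(x(6)) = -6 + 38*((1 + 6)/(-3 + 6)) = -6 + 38*(7/3) = -6 + 266/3 = 248/3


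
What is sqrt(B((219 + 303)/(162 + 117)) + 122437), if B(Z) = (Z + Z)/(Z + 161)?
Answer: sqrt(346801520769)/1683 ≈ 349.91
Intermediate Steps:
B(Z) = 2*Z/(161 + Z) (B(Z) = (2*Z)/(161 + Z) = 2*Z/(161 + Z))
sqrt(B((219 + 303)/(162 + 117)) + 122437) = sqrt(2*((219 + 303)/(162 + 117))/(161 + (219 + 303)/(162 + 117)) + 122437) = sqrt(2*(522/279)/(161 + 522/279) + 122437) = sqrt(2*(522*(1/279))/(161 + 522*(1/279)) + 122437) = sqrt(2*(58/31)/(161 + 58/31) + 122437) = sqrt(2*(58/31)/(5049/31) + 122437) = sqrt(2*(58/31)*(31/5049) + 122437) = sqrt(116/5049 + 122437) = sqrt(618184529/5049) = sqrt(346801520769)/1683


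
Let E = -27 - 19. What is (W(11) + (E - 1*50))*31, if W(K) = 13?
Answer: -2573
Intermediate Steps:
E = -46
(W(11) + (E - 1*50))*31 = (13 + (-46 - 1*50))*31 = (13 + (-46 - 50))*31 = (13 - 96)*31 = -83*31 = -2573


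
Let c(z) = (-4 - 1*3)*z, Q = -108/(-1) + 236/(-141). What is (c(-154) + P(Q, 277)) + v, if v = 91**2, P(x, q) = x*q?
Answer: 5472403/141 ≈ 38811.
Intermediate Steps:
Q = 14992/141 (Q = -108*(-1) + 236*(-1/141) = 108 - 236/141 = 14992/141 ≈ 106.33)
P(x, q) = q*x
v = 8281
c(z) = -7*z (c(z) = (-4 - 3)*z = -7*z)
(c(-154) + P(Q, 277)) + v = (-7*(-154) + 277*(14992/141)) + 8281 = (1078 + 4152784/141) + 8281 = 4304782/141 + 8281 = 5472403/141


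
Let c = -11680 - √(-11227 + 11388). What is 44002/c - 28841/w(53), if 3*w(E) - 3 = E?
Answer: -11832442213157/7639645384 + 44002*√161/136422239 ≈ -1548.8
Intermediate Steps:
w(E) = 1 + E/3
c = -11680 - √161 ≈ -11693.
44002/c - 28841/w(53) = 44002/(-11680 - √161) - 28841/(1 + (⅓)*53) = 44002/(-11680 - √161) - 28841/(1 + 53/3) = 44002/(-11680 - √161) - 28841/56/3 = 44002/(-11680 - √161) - 28841*3/56 = 44002/(-11680 - √161) - 86523/56 = -86523/56 + 44002/(-11680 - √161)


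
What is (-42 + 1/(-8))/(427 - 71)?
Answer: -337/2848 ≈ -0.11833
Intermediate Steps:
(-42 + 1/(-8))/(427 - 71) = (-42 - 1/8)/356 = -337/8*1/356 = -337/2848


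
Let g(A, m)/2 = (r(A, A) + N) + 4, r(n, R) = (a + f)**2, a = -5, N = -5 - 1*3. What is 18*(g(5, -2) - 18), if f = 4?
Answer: -432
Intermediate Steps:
N = -8 (N = -5 - 3 = -8)
r(n, R) = 1 (r(n, R) = (-5 + 4)**2 = (-1)**2 = 1)
g(A, m) = -6 (g(A, m) = 2*((1 - 8) + 4) = 2*(-7 + 4) = 2*(-3) = -6)
18*(g(5, -2) - 18) = 18*(-6 - 18) = 18*(-24) = -432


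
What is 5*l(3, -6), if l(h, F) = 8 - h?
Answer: 25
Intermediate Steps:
5*l(3, -6) = 5*(8 - 1*3) = 5*(8 - 3) = 5*5 = 25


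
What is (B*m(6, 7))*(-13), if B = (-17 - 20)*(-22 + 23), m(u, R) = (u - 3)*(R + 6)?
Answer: 18759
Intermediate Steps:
m(u, R) = (-3 + u)*(6 + R)
B = -37 (B = -37*1 = -37)
(B*m(6, 7))*(-13) = -37*(-18 - 3*7 + 6*6 + 7*6)*(-13) = -37*(-18 - 21 + 36 + 42)*(-13) = -37*39*(-13) = -1443*(-13) = 18759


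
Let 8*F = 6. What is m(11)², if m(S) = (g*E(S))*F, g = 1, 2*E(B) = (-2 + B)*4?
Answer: 729/4 ≈ 182.25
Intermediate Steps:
E(B) = -4 + 2*B (E(B) = ((-2 + B)*4)/2 = (-8 + 4*B)/2 = -4 + 2*B)
F = ¾ (F = (⅛)*6 = ¾ ≈ 0.75000)
m(S) = -3 + 3*S/2 (m(S) = (1*(-4 + 2*S))*(¾) = (-4 + 2*S)*(¾) = -3 + 3*S/2)
m(11)² = (-3 + (3/2)*11)² = (-3 + 33/2)² = (27/2)² = 729/4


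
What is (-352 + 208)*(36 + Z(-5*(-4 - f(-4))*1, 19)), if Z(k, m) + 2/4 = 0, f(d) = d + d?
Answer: -5112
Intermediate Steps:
f(d) = 2*d
Z(k, m) = -1/2 (Z(k, m) = -1/2 + 0 = -1/2)
(-352 + 208)*(36 + Z(-5*(-4 - f(-4))*1, 19)) = (-352 + 208)*(36 - 1/2) = -144*71/2 = -5112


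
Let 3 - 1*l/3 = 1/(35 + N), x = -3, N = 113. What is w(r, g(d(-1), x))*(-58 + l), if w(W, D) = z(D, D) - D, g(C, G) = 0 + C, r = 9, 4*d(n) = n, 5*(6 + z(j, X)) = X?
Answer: 42079/148 ≈ 284.32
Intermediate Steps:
z(j, X) = -6 + X/5
d(n) = n/4
g(C, G) = C
l = 1329/148 (l = 9 - 3/(35 + 113) = 9 - 3/148 = 1329/148 ≈ 8.9797)
w(W, D) = -6 - 4*D/5 (w(W, D) = (-6 + D/5) - D = -6 - 4*D/5)
w(r, g(d(-1), x))*(-58 + l) = (-6 - (-1)/5)*(-58 + 1329/148) = (-6 - ⅘*(-¼))*(-7255/148) = (-6 + ⅕)*(-7255/148) = -29/5*(-7255/148) = 42079/148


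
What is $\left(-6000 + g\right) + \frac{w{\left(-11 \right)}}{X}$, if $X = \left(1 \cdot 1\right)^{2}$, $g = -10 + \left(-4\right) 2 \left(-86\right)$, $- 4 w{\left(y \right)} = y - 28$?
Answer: $- \frac{21249}{4} \approx -5312.3$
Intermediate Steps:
$w{\left(y \right)} = 7 - \frac{y}{4}$ ($w{\left(y \right)} = - \frac{y - 28}{4} = - \frac{-28 + y}{4} = 7 - \frac{y}{4}$)
$g = 678$ ($g = -10 - -688 = -10 + 688 = 678$)
$X = 1$ ($X = 1^{2} = 1$)
$\left(-6000 + g\right) + \frac{w{\left(-11 \right)}}{X} = \left(-6000 + 678\right) + \frac{7 - - \frac{11}{4}}{1} = -5322 + \left(7 + \frac{11}{4}\right) 1 = -5322 + \frac{39}{4} \cdot 1 = -5322 + \frac{39}{4} = - \frac{21249}{4}$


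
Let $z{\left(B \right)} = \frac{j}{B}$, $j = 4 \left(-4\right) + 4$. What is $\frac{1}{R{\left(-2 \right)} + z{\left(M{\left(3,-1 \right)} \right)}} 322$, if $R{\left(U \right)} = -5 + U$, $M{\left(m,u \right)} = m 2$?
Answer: $- \frac{322}{9} \approx -35.778$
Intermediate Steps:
$j = -12$ ($j = -16 + 4 = -12$)
$M{\left(m,u \right)} = 2 m$
$z{\left(B \right)} = - \frac{12}{B}$
$\frac{1}{R{\left(-2 \right)} + z{\left(M{\left(3,-1 \right)} \right)}} 322 = \frac{1}{\left(-5 - 2\right) - \frac{12}{2 \cdot 3}} \cdot 322 = \frac{1}{-7 - \frac{12}{6}} \cdot 322 = \frac{1}{-7 - 2} \cdot 322 = \frac{1}{-9} \cdot 322 = \left(- \frac{1}{9}\right) 322 = - \frac{322}{9}$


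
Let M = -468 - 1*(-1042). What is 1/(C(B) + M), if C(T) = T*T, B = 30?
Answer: 1/1474 ≈ 0.00067843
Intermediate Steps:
C(T) = T**2
M = 574 (M = -468 + 1042 = 574)
1/(C(B) + M) = 1/(30**2 + 574) = 1/(900 + 574) = 1/1474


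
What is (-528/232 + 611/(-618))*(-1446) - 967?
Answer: 11211758/2987 ≈ 3753.5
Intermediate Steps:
(-528/232 + 611/(-618))*(-1446) - 967 = (-528*1/232 + 611*(-1/618))*(-1446) - 967 = (-66/29 - 611/618)*(-1446) - 967 = -58507/17922*(-1446) - 967 = 14100187/2987 - 967 = 11211758/2987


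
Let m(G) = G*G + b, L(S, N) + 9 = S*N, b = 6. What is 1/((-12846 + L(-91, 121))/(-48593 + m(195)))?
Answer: 5281/11933 ≈ 0.44255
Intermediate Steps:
L(S, N) = -9 + N*S (L(S, N) = -9 + S*N = -9 + N*S)
m(G) = 6 + G**2 (m(G) = G*G + 6 = G**2 + 6 = 6 + G**2)
1/((-12846 + L(-91, 121))/(-48593 + m(195))) = 1/((-12846 + (-9 + 121*(-91)))/(-48593 + (6 + 195**2))) = 1/((-12846 + (-9 - 11011))/(-48593 + (6 + 38025))) = 1/((-12846 - 11020)/(-48593 + 38031)) = 1/(-23866/(-10562)) = 1/(-23866*(-1/10562)) = 1/(11933/5281) = 5281/11933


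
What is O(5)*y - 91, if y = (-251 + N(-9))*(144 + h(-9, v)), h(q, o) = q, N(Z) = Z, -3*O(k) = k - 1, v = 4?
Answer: 46709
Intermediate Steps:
O(k) = ⅓ - k/3 (O(k) = -(k - 1)/3 = -(-1 + k)/3 = ⅓ - k/3)
y = -35100 (y = (-251 - 9)*(144 - 9) = -260*135 = -35100)
O(5)*y - 91 = (⅓ - ⅓*5)*(-35100) - 91 = (⅓ - 5/3)*(-35100) - 91 = -4/3*(-35100) - 91 = 46800 - 91 = 46709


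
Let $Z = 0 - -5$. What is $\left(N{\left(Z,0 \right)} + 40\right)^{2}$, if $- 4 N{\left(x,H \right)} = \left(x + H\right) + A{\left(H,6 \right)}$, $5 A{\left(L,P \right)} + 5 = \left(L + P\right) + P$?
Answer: $\frac{36864}{25} \approx 1474.6$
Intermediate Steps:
$A{\left(L,P \right)} = -1 + \frac{L}{5} + \frac{2 P}{5}$ ($A{\left(L,P \right)} = -1 + \frac{\left(L + P\right) + P}{5} = -1 + \frac{L + 2 P}{5} = -1 + \left(\frac{L}{5} + \frac{2 P}{5}\right) = -1 + \frac{L}{5} + \frac{2 P}{5}$)
$Z = 5$ ($Z = 0 + 5 = 5$)
$N{\left(x,H \right)} = - \frac{7}{20} - \frac{3 H}{10} - \frac{x}{4}$ ($N{\left(x,H \right)} = - \frac{\left(x + H\right) + \left(-1 + \frac{H}{5} + \frac{2}{5} \cdot 6\right)}{4} = - \frac{\left(H + x\right) + \left(-1 + \frac{H}{5} + \frac{12}{5}\right)}{4} = - \frac{\left(H + x\right) + \left(\frac{7}{5} + \frac{H}{5}\right)}{4} = - \frac{\frac{7}{5} + x + \frac{6 H}{5}}{4} = - \frac{7}{20} - \frac{3 H}{10} - \frac{x}{4}$)
$\left(N{\left(Z,0 \right)} + 40\right)^{2} = \left(\left(- \frac{7}{20} - 0 - \frac{5}{4}\right) + 40\right)^{2} = \left(\left(- \frac{7}{20} + 0 - \frac{5}{4}\right) + 40\right)^{2} = \left(- \frac{8}{5} + 40\right)^{2} = \left(\frac{192}{5}\right)^{2} = \frac{36864}{25}$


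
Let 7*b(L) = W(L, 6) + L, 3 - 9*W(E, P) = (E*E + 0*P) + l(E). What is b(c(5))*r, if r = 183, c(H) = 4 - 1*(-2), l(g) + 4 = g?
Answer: 1159/21 ≈ 55.190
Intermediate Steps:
l(g) = -4 + g
c(H) = 6 (c(H) = 4 + 2 = 6)
W(E, P) = 7/9 - E/9 - E**2/9 (W(E, P) = 1/3 - ((E*E + 0*P) + (-4 + E))/9 = 1/3 - ((E**2 + 0) + (-4 + E))/9 = 1/3 - (E**2 + (-4 + E))/9 = 1/3 - (-4 + E + E**2)/9 = 1/3 + (4/9 - E/9 - E**2/9) = 7/9 - E/9 - E**2/9)
b(L) = 1/9 - L**2/63 + 8*L/63 (b(L) = ((7/9 - L/9 - L**2/9) + L)/7 = (7/9 - L**2/9 + 8*L/9)/7 = 1/9 - L**2/63 + 8*L/63)
b(c(5))*r = (1/9 - 1/63*6**2 + (8/63)*6)*183 = (1/9 - 1/63*36 + 16/21)*183 = (1/9 - 4/7 + 16/21)*183 = (19/63)*183 = 1159/21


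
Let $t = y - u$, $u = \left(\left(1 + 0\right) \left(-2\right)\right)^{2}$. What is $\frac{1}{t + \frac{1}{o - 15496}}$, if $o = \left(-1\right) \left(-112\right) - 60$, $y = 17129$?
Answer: $\frac{15444}{264478499} \approx 5.8394 \cdot 10^{-5}$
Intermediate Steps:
$u = 4$ ($u = \left(1 \left(-2\right)\right)^{2} = \left(-2\right)^{2} = 4$)
$o = 52$ ($o = 112 - 60 = 52$)
$t = 17125$ ($t = 17129 - 4 = 17125$)
$\frac{1}{t + \frac{1}{o - 15496}} = \frac{1}{17125 + \frac{1}{52 - 15496}} = \frac{1}{17125 + \frac{1}{-15444}} = \frac{1}{17125 - \frac{1}{15444}} = \frac{1}{\frac{264478499}{15444}} = \frac{15444}{264478499}$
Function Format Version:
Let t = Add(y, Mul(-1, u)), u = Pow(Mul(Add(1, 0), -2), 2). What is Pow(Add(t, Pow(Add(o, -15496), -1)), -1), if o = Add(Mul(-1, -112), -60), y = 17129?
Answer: Rational(15444, 264478499) ≈ 5.8394e-5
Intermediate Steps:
u = 4 (u = Pow(Mul(1, -2), 2) = Pow(-2, 2) = 4)
o = 52 (o = Add(112, -60) = 52)
t = 17125 (t = Add(17129, Mul(-1, 4)) = Add(17129, -4) = 17125)
Pow(Add(t, Pow(Add(o, -15496), -1)), -1) = Pow(Add(17125, Pow(Add(52, -15496), -1)), -1) = Pow(Add(17125, Pow(-15444, -1)), -1) = Pow(Add(17125, Rational(-1, 15444)), -1) = Pow(Rational(264478499, 15444), -1) = Rational(15444, 264478499)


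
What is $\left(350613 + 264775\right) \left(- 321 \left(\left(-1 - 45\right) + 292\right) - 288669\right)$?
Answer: $-226238167380$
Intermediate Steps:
$\left(350613 + 264775\right) \left(- 321 \left(\left(-1 - 45\right) + 292\right) - 288669\right) = 615388 \left(- 321 \left(\left(-1 - 45\right) + 292\right) - 288669\right) = 615388 \left(- 321 \left(-46 + 292\right) - 288669\right) = 615388 \left(\left(-321\right) 246 - 288669\right) = 615388 \left(-78966 - 288669\right) = 615388 \left(-367635\right) = -226238167380$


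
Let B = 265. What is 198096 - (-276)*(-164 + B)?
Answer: 225972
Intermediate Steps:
198096 - (-276)*(-164 + B) = 198096 - (-276)*(-164 + 265) = 198096 - (-276)*101 = 198096 - 1*(-27876) = 198096 + 27876 = 225972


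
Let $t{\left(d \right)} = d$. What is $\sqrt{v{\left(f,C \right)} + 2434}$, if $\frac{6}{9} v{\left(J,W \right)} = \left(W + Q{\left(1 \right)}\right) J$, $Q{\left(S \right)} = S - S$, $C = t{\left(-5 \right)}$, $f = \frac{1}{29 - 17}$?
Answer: $\frac{3 \sqrt{4326}}{4} \approx 49.329$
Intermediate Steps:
$f = \frac{1}{12} \approx 0.083333$
$C = -5$
$Q{\left(S \right)} = 0$
$v{\left(J,W \right)} = \frac{3 J W}{2}$ ($v{\left(J,W \right)} = \frac{3 \left(W + 0\right) J}{2} = \frac{3 W J}{2} = \frac{3 J W}{2}$)
$\sqrt{v{\left(f,C \right)} + 2434} = \sqrt{\frac{3}{2} \cdot \frac{1}{12} \left(-5\right) + 2434} = \sqrt{- \frac{5}{8} + 2434} = \sqrt{\frac{19467}{8}} = \frac{3 \sqrt{4326}}{4}$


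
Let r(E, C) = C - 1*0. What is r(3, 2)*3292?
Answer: 6584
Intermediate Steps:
r(E, C) = C (r(E, C) = C + 0 = C)
r(3, 2)*3292 = 2*3292 = 6584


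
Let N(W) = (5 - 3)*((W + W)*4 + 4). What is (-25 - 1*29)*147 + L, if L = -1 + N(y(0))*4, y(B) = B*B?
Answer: -7907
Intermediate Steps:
y(B) = B²
N(W) = 8 + 16*W (N(W) = 2*((2*W)*4 + 4) = 2*(8*W + 4) = 2*(4 + 8*W) = 8 + 16*W)
L = 31 (L = -1 + (8 + 16*0²)*4 = -1 + (8 + 16*0)*4 = -1 + (8 + 0)*4 = -1 + 8*4 = -1 + 32 = 31)
(-25 - 1*29)*147 + L = (-25 - 1*29)*147 + 31 = (-25 - 29)*147 + 31 = -54*147 + 31 = -7938 + 31 = -7907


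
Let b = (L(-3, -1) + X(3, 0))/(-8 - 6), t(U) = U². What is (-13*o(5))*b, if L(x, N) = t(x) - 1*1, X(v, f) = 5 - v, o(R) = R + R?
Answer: 650/7 ≈ 92.857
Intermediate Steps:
o(R) = 2*R
L(x, N) = -1 + x² (L(x, N) = x² - 1*1 = x² - 1 = -1 + x²)
b = -5/7 (b = ((-1 + (-3)²) + (5 - 1*3))/(-8 - 6) = ((-1 + 9) + (5 - 3))/(-14) = (8 + 2)*(-1/14) = 10*(-1/14) = -5/7 ≈ -0.71429)
(-13*o(5))*b = -26*5*(-5/7) = -13*10*(-5/7) = -130*(-5/7) = 650/7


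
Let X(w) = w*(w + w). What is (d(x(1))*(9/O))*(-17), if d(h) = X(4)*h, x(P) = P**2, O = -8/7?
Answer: 4284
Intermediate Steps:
O = -8/7 (O = -8*1/7 = -8/7 ≈ -1.1429)
X(w) = 2*w**2 (X(w) = w*(2*w) = 2*w**2)
d(h) = 32*h (d(h) = (2*4**2)*h = (2*16)*h = 32*h)
(d(x(1))*(9/O))*(-17) = ((32*1**2)*(9/(-8/7)))*(-17) = ((32*1)*(9*(-7/8)))*(-17) = (32*(-63/8))*(-17) = -252*(-17) = 4284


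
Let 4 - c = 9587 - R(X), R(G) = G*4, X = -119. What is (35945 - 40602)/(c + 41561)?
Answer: -4657/31502 ≈ -0.14783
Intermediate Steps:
R(G) = 4*G
c = -10059 (c = 4 - (9587 - 4*(-119)) = 4 - (9587 - 1*(-476)) = 4 - (9587 + 476) = 4 - 1*10063 = 4 - 10063 = -10059)
(35945 - 40602)/(c + 41561) = (35945 - 40602)/(-10059 + 41561) = -4657/31502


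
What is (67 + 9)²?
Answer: 5776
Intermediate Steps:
(67 + 9)² = 76² = 5776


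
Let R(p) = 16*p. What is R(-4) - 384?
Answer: -448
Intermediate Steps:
R(-4) - 384 = 16*(-4) - 384 = -64 - 384 = -448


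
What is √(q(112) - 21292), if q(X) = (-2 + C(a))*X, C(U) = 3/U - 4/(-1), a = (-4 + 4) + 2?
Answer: 10*I*√209 ≈ 144.57*I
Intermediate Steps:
a = 2 (a = 0 + 2 = 2)
C(U) = 4 + 3/U (C(U) = 3/U - 4*(-1) = 3/U + 4 = 4 + 3/U)
q(X) = 7*X/2 (q(X) = (-2 + (4 + 3/2))*X = (-2 + 11/2)*X = 7*X/2)
√(q(112) - 21292) = √((7/2)*112 - 21292) = √(392 - 21292) = √(-20900) = 10*I*√209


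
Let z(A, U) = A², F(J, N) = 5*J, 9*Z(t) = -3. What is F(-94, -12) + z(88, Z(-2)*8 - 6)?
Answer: 7274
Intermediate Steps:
Z(t) = -⅓ (Z(t) = (⅑)*(-3) = -⅓)
F(-94, -12) + z(88, Z(-2)*8 - 6) = 5*(-94) + 88² = -470 + 7744 = 7274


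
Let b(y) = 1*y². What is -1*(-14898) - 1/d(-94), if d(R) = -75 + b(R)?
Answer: 130521377/8761 ≈ 14898.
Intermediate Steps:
b(y) = y²
d(R) = -75 + R²
-1*(-14898) - 1/d(-94) = -1*(-14898) - 1/(-75 + (-94)²) = 14898 - 1/(-75 + 8836) = 14898 - 1/8761 = 130521377/8761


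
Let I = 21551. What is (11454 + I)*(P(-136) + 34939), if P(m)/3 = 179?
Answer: 1170885380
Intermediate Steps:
P(m) = 537 (P(m) = 3*179 = 537)
(11454 + I)*(P(-136) + 34939) = (11454 + 21551)*(537 + 34939) = 33005*35476 = 1170885380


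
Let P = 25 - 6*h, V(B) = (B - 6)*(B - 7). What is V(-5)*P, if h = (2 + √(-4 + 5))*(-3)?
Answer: 10428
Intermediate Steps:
h = -9 (h = (2 + √1)*(-3) = (2 + 1)*(-3) = 3*(-3) = -9)
V(B) = (-7 + B)*(-6 + B) (V(B) = (-6 + B)*(-7 + B) = (-7 + B)*(-6 + B))
P = 79 (P = 25 - 6*(-9) = 25 + 54 = 79)
V(-5)*P = (42 + (-5)² - 13*(-5))*79 = (42 + 25 + 65)*79 = 132*79 = 10428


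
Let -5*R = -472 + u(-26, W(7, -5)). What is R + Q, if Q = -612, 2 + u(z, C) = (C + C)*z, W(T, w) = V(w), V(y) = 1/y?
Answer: -12982/25 ≈ -519.28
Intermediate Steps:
V(y) = 1/y
W(T, w) = 1/w
u(z, C) = -2 + 2*C*z (u(z, C) = -2 + (C + C)*z = -2 + (2*C)*z = -2 + 2*C*z)
R = 2318/25 (R = -(-472 + (-2 + 2*(-26)/(-5)))/5 = -(-472 + (-2 + 2*(-⅕)*(-26)))/5 = -(-472 + (-2 + 52/5))/5 = -(-472 + 42/5)/5 = -⅕*(-2318/5) = 2318/25 ≈ 92.720)
R + Q = 2318/25 - 612 = -12982/25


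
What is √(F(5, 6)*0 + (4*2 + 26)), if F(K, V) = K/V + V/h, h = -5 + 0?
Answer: √34 ≈ 5.8309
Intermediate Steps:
h = -5
F(K, V) = -V/5 + K/V (F(K, V) = K/V + V/(-5) = K/V + V*(-⅕) = K/V - V/5 = -V/5 + K/V)
√(F(5, 6)*0 + (4*2 + 26)) = √((-⅕*6 + 5/6)*0 + (4*2 + 26)) = √((-6/5 + 5*(⅙))*0 + (8 + 26)) = √((-6/5 + ⅚)*0 + 34) = √(-11/30*0 + 34) = √(0 + 34) = √34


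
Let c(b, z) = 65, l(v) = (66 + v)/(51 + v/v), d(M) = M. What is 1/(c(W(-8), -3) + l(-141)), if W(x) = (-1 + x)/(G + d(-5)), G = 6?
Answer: 52/3305 ≈ 0.015734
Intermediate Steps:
l(v) = 33/26 + v/52 (l(v) = (66 + v)/(51 + 1) = (66 + v)/52 = (66 + v)*(1/52) = 33/26 + v/52)
W(x) = -1 + x (W(x) = (-1 + x)/(6 - 5) = (-1 + x)/1 = (-1 + x)*1 = -1 + x)
1/(c(W(-8), -3) + l(-141)) = 1/(65 + (33/26 + (1/52)*(-141))) = 1/(65 + (33/26 - 141/52)) = 1/(65 - 75/52) = 1/(3305/52) = 52/3305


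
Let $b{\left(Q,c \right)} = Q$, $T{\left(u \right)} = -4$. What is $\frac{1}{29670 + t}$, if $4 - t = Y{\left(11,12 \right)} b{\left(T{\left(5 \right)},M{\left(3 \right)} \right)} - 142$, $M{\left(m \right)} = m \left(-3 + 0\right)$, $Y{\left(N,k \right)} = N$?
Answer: $\frac{1}{29860} \approx 3.349 \cdot 10^{-5}$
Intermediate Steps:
$M{\left(m \right)} = - 3 m$ ($M{\left(m \right)} = m \left(-3\right) = - 3 m$)
$t = 190$ ($t = 4 - \left(11 \left(-4\right) - 142\right) = 4 - \left(-44 - 142\right) = 4 - -186 = 4 + 186 = 190$)
$\frac{1}{29670 + t} = \frac{1}{29670 + 190} = \frac{1}{29860}$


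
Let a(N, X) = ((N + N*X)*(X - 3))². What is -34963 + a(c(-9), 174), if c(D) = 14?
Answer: 175519067537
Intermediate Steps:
a(N, X) = (-3 + X)²*(N + N*X)² (a(N, X) = ((N + N*X)*(-3 + X))² = ((-3 + X)*(N + N*X))² = (-3 + X)²*(N + N*X)²)
-34963 + a(c(-9), 174) = -34963 + 14²*(1 + 174)²*(-3 + 174)² = -34963 + 196*175²*171² = -34963 + 196*30625*29241 = -34963 + 175519102500 = 175519067537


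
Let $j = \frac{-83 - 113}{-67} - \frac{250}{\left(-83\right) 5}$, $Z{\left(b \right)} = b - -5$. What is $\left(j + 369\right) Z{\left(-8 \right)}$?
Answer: $- \frac{6214881}{5561} \approx -1117.6$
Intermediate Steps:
$Z{\left(b \right)} = 5 + b$ ($Z{\left(b \right)} = b + 5 = 5 + b$)
$j = \frac{19618}{5561}$ ($j = \left(-196\right) \left(- \frac{1}{67}\right) - \frac{250}{-415} = \frac{196}{67} - - \frac{50}{83} = \frac{196}{67} + \frac{50}{83} = \frac{19618}{5561} \approx 3.5278$)
$\left(j + 369\right) Z{\left(-8 \right)} = \left(\frac{19618}{5561} + 369\right) \left(5 - 8\right) = \frac{2071627}{5561} \left(-3\right) = - \frac{6214881}{5561}$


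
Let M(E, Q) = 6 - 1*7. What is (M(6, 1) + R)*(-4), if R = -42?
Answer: 172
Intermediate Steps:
M(E, Q) = -1 (M(E, Q) = 6 - 7 = -1)
(M(6, 1) + R)*(-4) = (-1 - 42)*(-4) = -43*(-4) = 172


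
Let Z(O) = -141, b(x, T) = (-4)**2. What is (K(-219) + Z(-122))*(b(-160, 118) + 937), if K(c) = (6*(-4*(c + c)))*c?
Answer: -2194062357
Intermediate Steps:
b(x, T) = 16
K(c) = -48*c**2 (K(c) = (6*(-8*c))*c = (-48*c)*c = -48*c**2)
(K(-219) + Z(-122))*(b(-160, 118) + 937) = (-48*(-219)**2 - 141)*(16 + 937) = (-48*47961 - 141)*953 = (-2302128 - 141)*953 = -2302269*953 = -2194062357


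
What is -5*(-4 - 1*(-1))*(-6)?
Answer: -90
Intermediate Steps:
-5*(-4 - 1*(-1))*(-6) = -5*(-4 + 1)*(-6) = -5*(-3)*(-6) = 15*(-6) = -90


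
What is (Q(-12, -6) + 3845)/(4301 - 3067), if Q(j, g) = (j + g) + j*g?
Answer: 3899/1234 ≈ 3.1596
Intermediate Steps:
Q(j, g) = g + j + g*j (Q(j, g) = (g + j) + g*j = g + j + g*j)
(Q(-12, -6) + 3845)/(4301 - 3067) = ((-6 - 12 - 6*(-12)) + 3845)/(4301 - 3067) = ((-6 - 12 + 72) + 3845)/1234 = (54 + 3845)*(1/1234) = 3899*(1/1234) = 3899/1234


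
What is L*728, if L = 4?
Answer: 2912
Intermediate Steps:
L*728 = 4*728 = 2912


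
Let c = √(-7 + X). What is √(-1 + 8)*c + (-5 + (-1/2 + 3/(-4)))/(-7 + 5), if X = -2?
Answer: 25/8 + 3*I*√7 ≈ 3.125 + 7.9373*I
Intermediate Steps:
c = 3*I (c = √(-7 - 2) = √(-9) = 3*I ≈ 3.0*I)
√(-1 + 8)*c + (-5 + (-1/2 + 3/(-4)))/(-7 + 5) = √(-1 + 8)*(3*I) + (-5 + (-1/2 + 3/(-4)))/(-7 + 5) = √7*(3*I) + (-5 + (-1*½ + 3*(-¼)))/(-2) = 3*I*√7 + (-5 + (-½ - ¾))*(-½) = 3*I*√7 + (-5 - 5/4)*(-½) = 3*I*√7 - 25/4*(-½) = 3*I*√7 + 25/8 = 25/8 + 3*I*√7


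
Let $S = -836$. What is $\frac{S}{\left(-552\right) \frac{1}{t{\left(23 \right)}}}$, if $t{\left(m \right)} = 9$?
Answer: $\frac{627}{46} \approx 13.63$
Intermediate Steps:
$\frac{S}{\left(-552\right) \frac{1}{t{\left(23 \right)}}} = - \frac{836}{\left(-552\right) \frac{1}{9}} = - \frac{836}{- \frac{184}{3}} = \left(-836\right) \left(- \frac{3}{184}\right) = \frac{627}{46}$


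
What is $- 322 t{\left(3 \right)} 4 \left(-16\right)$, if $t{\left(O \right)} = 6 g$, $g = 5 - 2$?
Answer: $370944$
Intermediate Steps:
$g = 3$ ($g = 5 - 2 = 3$)
$t{\left(O \right)} = 18$ ($t{\left(O \right)} = 6 \cdot 3 = 18$)
$- 322 t{\left(3 \right)} 4 \left(-16\right) = - 322 \cdot 18 \cdot 4 \left(-16\right) = - 322 \cdot 72 \left(-16\right) = \left(-322\right) \left(-1152\right) = 370944$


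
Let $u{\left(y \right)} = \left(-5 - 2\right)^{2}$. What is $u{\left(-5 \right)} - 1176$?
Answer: $-1127$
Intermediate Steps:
$u{\left(y \right)} = 49$ ($u{\left(y \right)} = \left(-7\right)^{2} = 49$)
$u{\left(-5 \right)} - 1176 = 49 - 1176 = -1127$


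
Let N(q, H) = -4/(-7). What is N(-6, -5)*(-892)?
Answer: -3568/7 ≈ -509.71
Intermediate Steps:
N(q, H) = 4/7 (N(q, H) = -4*(-1/7) = 4/7)
N(-6, -5)*(-892) = (4/7)*(-892) = -3568/7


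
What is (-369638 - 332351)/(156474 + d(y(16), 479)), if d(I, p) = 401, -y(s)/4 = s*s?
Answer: -701989/156875 ≈ -4.4748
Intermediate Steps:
y(s) = -4*s**2 (y(s) = -4*s*s = -4*s**2)
(-369638 - 332351)/(156474 + d(y(16), 479)) = (-369638 - 332351)/(156474 + 401) = -701989/156875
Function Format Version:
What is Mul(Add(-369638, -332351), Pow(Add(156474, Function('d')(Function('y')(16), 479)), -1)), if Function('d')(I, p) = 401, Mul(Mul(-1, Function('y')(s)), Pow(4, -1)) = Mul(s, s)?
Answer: Rational(-701989, 156875) ≈ -4.4748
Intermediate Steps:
Function('y')(s) = Mul(-4, Pow(s, 2)) (Function('y')(s) = Mul(-4, Mul(s, s)) = Mul(-4, Pow(s, 2)))
Mul(Add(-369638, -332351), Pow(Add(156474, Function('d')(Function('y')(16), 479)), -1)) = Mul(Add(-369638, -332351), Pow(Add(156474, 401), -1)) = Mul(-701989, Pow(156875, -1)) = Mul(-701989, Rational(1, 156875)) = Rational(-701989, 156875)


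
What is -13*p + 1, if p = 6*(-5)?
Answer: 391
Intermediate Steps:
p = -30
-13*p + 1 = -13*(-30) + 1 = 390 + 1 = 391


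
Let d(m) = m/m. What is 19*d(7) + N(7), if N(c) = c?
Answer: 26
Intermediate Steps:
d(m) = 1
19*d(7) + N(7) = 19*1 + 7 = 19 + 7 = 26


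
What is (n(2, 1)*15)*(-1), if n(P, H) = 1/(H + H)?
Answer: -15/2 ≈ -7.5000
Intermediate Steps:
n(P, H) = 1/(2*H)
(n(2, 1)*15)*(-1) = (((½)/1)*15)*(-1) = (((½)*1)*15)*(-1) = ((½)*15)*(-1) = (15/2)*(-1) = -15/2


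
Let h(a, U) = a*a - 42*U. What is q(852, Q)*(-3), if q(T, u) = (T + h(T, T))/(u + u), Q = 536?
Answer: -518229/268 ≈ -1933.7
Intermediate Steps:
h(a, U) = a**2 - 42*U
q(T, u) = (T**2 - 41*T)/(2*u) (q(T, u) = (T + (T**2 - 42*T))/(u + u) = (T**2 - 41*T)/((2*u)) = (T**2 - 41*T)*(1/(2*u)) = (T**2 - 41*T)/(2*u))
q(852, Q)*(-3) = ((1/2)*852*(-41 + 852)/536)*(-3) = ((1/2)*852*(1/536)*811)*(-3) = (172743/268)*(-3) = -518229/268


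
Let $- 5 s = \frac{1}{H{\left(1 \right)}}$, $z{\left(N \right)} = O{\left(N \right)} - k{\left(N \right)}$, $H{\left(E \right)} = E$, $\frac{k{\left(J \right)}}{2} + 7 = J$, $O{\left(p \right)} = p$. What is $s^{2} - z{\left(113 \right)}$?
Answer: $\frac{2476}{25} \approx 99.04$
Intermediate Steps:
$k{\left(J \right)} = -14 + 2 J$
$z{\left(N \right)} = 14 - N$ ($z{\left(N \right)} = N - \left(-14 + 2 N\right) = 14 - N$)
$s = - \frac{1}{5}$ ($s = - \frac{1}{5 \cdot 1} = \left(- \frac{1}{5}\right) 1 = - \frac{1}{5} \approx -0.2$)
$s^{2} - z{\left(113 \right)} = \left(- \frac{1}{5}\right)^{2} - \left(14 - 113\right) = \frac{1}{25} - \left(14 - 113\right) = \frac{1}{25} - -99 = \frac{1}{25} + 99 = \frac{2476}{25}$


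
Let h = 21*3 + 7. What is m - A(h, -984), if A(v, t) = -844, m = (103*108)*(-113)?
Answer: -1256168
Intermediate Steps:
m = -1257012 (m = 11124*(-113) = -1257012)
h = 70 (h = 63 + 7 = 70)
m - A(h, -984) = -1257012 - 1*(-844) = -1257012 + 844 = -1256168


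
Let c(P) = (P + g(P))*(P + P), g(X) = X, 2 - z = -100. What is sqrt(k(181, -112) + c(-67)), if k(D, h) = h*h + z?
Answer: sqrt(30602) ≈ 174.93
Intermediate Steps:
z = 102 (z = 2 - 1*(-100) = 2 + 100 = 102)
k(D, h) = 102 + h**2 (k(D, h) = h*h + 102 = h**2 + 102 = 102 + h**2)
c(P) = 4*P**2 (c(P) = (P + P)*(P + P) = (2*P)*(2*P) = 4*P**2)
sqrt(k(181, -112) + c(-67)) = sqrt((102 + (-112)**2) + 4*(-67)**2) = sqrt((102 + 12544) + 4*4489) = sqrt(12646 + 17956) = sqrt(30602)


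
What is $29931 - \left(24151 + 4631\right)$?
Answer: $1149$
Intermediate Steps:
$29931 - \left(24151 + 4631\right) = 29931 - 28782 = 1149$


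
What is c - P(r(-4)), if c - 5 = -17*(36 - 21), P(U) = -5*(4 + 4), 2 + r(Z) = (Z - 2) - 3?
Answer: -210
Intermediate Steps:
r(Z) = -7 + Z (r(Z) = -2 + ((Z - 2) - 3) = -2 + ((-2 + Z) - 3) = -2 + (-5 + Z) = -7 + Z)
P(U) = -40 (P(U) = -5*8 = -40)
c = -250 (c = 5 - 17*(36 - 21) = 5 - 17*15 = 5 - 255 = -250)
c - P(r(-4)) = -250 - 1*(-40) = -250 + 40 = -210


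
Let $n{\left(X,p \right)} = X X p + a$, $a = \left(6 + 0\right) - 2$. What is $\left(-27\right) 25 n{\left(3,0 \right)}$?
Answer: $-2700$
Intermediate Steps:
$a = 4$ ($a = 6 - 2 = 4$)
$n{\left(X,p \right)} = 4 + p X^{2}$ ($n{\left(X,p \right)} = X X p + 4 = X^{2} p + 4 = p X^{2} + 4 = 4 + p X^{2}$)
$\left(-27\right) 25 n{\left(3,0 \right)} = \left(-27\right) 25 \left(4 + 0 \cdot 3^{2}\right) = - 675 \left(4 + 0 \cdot 9\right) = - 675 \left(4 + 0\right) = \left(-675\right) 4 = -2700$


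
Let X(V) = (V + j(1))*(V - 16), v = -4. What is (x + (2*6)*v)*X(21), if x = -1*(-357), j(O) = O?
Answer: 33990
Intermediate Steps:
x = 357
X(V) = (1 + V)*(-16 + V) (X(V) = (V + 1)*(V - 16) = (1 + V)*(-16 + V))
(x + (2*6)*v)*X(21) = (357 + (2*6)*(-4))*(-16 + 21² - 15*21) = (357 + 12*(-4))*(-16 + 441 - 315) = (357 - 48)*110 = 309*110 = 33990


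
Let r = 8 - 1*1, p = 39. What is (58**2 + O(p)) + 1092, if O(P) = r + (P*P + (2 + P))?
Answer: 6025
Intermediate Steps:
r = 7 (r = 8 - 1 = 7)
O(P) = 9 + P + P**2 (O(P) = 7 + (P*P + (2 + P)) = 7 + (P**2 + (2 + P)) = 7 + (2 + P + P**2) = 9 + P + P**2)
(58**2 + O(p)) + 1092 = (58**2 + (9 + 39 + 39**2)) + 1092 = (3364 + (9 + 39 + 1521)) + 1092 = (3364 + 1569) + 1092 = 4933 + 1092 = 6025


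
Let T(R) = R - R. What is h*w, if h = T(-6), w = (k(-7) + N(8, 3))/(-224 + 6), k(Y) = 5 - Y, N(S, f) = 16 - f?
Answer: 0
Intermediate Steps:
T(R) = 0
w = -25/218 (w = ((5 - 1*(-7)) + (16 - 1*3))/(-224 + 6) = ((5 + 7) + (16 - 3))/(-218) = (12 + 13)*(-1/218) = 25*(-1/218) = -25/218 ≈ -0.11468)
h = 0
h*w = 0*(-25/218) = 0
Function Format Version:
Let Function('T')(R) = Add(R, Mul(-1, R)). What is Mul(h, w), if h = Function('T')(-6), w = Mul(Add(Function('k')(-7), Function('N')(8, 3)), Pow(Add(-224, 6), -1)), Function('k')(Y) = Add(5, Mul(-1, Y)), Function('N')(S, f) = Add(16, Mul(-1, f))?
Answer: 0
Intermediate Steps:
Function('T')(R) = 0
w = Rational(-25, 218) (w = Mul(Add(Add(5, Mul(-1, -7)), Add(16, Mul(-1, 3))), Pow(Add(-224, 6), -1)) = Mul(Add(Add(5, 7), Add(16, -3)), Pow(-218, -1)) = Mul(Add(12, 13), Rational(-1, 218)) = Mul(25, Rational(-1, 218)) = Rational(-25, 218) ≈ -0.11468)
h = 0
Mul(h, w) = Mul(0, Rational(-25, 218)) = 0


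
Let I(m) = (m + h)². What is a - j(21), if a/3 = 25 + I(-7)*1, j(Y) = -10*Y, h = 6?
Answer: 288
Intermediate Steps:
I(m) = (6 + m)² (I(m) = (m + 6)² = (6 + m)²)
a = 78 (a = 3*(25 + (6 - 7)²*1) = 3*(25 + (-1)²*1) = 3*(25 + 1*1) = 3*(25 + 1) = 3*26 = 78)
a - j(21) = 78 - (-10)*21 = 78 - 1*(-210) = 78 + 210 = 288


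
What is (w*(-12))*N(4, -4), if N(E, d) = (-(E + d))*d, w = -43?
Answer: 0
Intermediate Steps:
N(E, d) = d*(-E - d) (N(E, d) = (-E - d)*d = d*(-E - d))
(w*(-12))*N(4, -4) = (-43*(-12))*(-1*(-4)*(4 - 4)) = 516*(-1*(-4)*0) = 516*0 = 0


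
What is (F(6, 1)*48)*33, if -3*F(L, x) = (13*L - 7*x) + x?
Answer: -38016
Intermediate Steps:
F(L, x) = 2*x - 13*L/3 (F(L, x) = -((13*L - 7*x) + x)/3 = -((-7*x + 13*L) + x)/3 = -(-6*x + 13*L)/3 = 2*x - 13*L/3)
(F(6, 1)*48)*33 = ((2*1 - 13/3*6)*48)*33 = ((2 - 26)*48)*33 = -24*48*33 = -1152*33 = -38016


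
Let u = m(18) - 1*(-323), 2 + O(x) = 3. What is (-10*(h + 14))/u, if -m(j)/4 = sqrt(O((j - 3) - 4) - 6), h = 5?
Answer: -61370/104409 - 760*I*sqrt(5)/104409 ≈ -0.58778 - 0.016276*I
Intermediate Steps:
O(x) = 1 (O(x) = -2 + 3 = 1)
m(j) = -4*I*sqrt(5) (m(j) = -4*sqrt(1 - 6) = -4*I*sqrt(5))
u = 323 - 4*I*sqrt(5) (u = -4*I*sqrt(5) - 1*(-323) = -4*I*sqrt(5) + 323 = 323 - 4*I*sqrt(5) ≈ 323.0 - 8.9443*I)
(-10*(h + 14))/u = (-10*(5 + 14))/(323 - 4*I*sqrt(5)) = (-10*19)/(323 - 4*I*sqrt(5)) = -190/(323 - 4*I*sqrt(5))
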